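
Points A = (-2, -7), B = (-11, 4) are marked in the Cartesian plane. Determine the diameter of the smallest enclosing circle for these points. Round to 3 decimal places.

The smallest circle enclosing two points has them as diameter endpoints.
Centre = midpoint = (-6.5, -1.5); r² = |AB|²/4 = 202/4 = 50.5.
Diameter = 2r = 2√(50.5) ≈ 14.213.

14.213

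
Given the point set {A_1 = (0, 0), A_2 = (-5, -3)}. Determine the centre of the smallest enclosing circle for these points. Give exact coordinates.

(-2.5, -1.5)

The smallest circle enclosing two points has them as diameter endpoints.
Centre = midpoint = (-2.5, -1.5); r² = |A_1A_2|²/4 = 34/4 = 8.5.
Centre = (-2.5, -1.5).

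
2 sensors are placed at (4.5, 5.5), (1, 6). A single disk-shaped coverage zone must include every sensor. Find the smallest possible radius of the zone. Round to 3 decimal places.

1.768

The smallest circle enclosing two points has them as diameter endpoints.
Centre = midpoint = (2.75, 5.75); r² = |(4.5, 5.5)−(1, 6)|²/4 = 12.5/4 = 3.125.
r = √(3.125) ≈ 1.768.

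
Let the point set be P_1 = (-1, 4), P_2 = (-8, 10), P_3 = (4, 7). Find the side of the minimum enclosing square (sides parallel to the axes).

12

The bounding box has width 12 and height 6.
An axis-aligned square enclosing the set must have side ≥ max(width, height).
So the minimum side is max(12, 6) = 12.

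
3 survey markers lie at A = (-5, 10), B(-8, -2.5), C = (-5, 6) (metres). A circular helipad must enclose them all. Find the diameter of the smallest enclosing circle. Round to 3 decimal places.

12.855

Side lengths²: AB² = 165.25, AC² = 16, BC² = 81.25.
Since AB² = 165.25 ≥ 81.25 + 16 = 97.25, the angle opposite AB is not acute, so the smallest enclosing circle has AB as diameter.
Centre = midpoint of AB = (-6.5, 3.75), r² = 165.25/4 = 41.3125.
Diameter = 2r = 2√(41.3125) ≈ 12.855.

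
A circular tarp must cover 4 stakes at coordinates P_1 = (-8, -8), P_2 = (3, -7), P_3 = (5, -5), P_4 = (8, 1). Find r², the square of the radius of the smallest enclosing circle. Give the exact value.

The farthest pair is P_1–P_4 with squared distance 337. The circle on this segment as diameter has centre (0, -3.5) and r² = 337/4 = 84.25.
Check P_2: distance² to centre = 21.25 ≤ 84.25, so it lies inside.
All remaining points lie in this disk, and no smaller disk contains both endpoints, so this is the minimum enclosing circle.

84.25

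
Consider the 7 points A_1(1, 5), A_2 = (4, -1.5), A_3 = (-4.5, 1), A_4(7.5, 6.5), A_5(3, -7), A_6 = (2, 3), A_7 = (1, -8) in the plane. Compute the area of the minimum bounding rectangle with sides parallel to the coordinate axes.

174

x ranges over [-4.5, 7.5], width 12.
y ranges over [-8, 6.5], height 14.5.
Area = 12 × 14.5 = 174.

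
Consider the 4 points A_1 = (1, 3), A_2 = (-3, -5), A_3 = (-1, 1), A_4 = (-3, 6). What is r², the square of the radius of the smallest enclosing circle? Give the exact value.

The farthest pair is A_2–A_4 with squared distance 121. The circle on this segment as diameter has centre (-3, 0.5) and r² = 121/4 = 30.25.
Check A_1: distance² to centre = 22.25 ≤ 30.25, so it lies inside.
All remaining points lie in this disk, and no smaller disk contains both endpoints, so this is the minimum enclosing circle.

30.25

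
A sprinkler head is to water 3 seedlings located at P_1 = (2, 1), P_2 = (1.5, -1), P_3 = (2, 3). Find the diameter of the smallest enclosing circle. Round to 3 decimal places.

4.031

Side lengths²: P_1P_2² = 4.25, P_1P_3² = 4, P_2P_3² = 16.25.
Since P_2P_3² = 16.25 ≥ 4.25 + 4 = 8.25, the angle opposite P_2P_3 is not acute, so the smallest enclosing circle has P_2P_3 as diameter.
Centre = midpoint of P_2P_3 = (1.75, 1), r² = 16.25/4 = 4.0625.
Diameter = 2r = 2√(4.0625) ≈ 4.031.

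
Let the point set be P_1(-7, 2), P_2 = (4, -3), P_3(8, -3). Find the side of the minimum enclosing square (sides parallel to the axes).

The bounding box has width 15 and height 5.
An axis-aligned square enclosing the set must have side ≥ max(width, height).
So the minimum side is max(15, 5) = 15.

15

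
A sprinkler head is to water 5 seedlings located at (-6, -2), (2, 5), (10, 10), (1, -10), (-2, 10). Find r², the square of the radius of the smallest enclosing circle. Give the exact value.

122.955625

A smallest enclosing disk is always determined by at most three of the input points on its boundary.
The minimum enclosing circle is determined by three boundary points: (10, 10), (1, -10), (-2, 10).
Their circumcentre is (4, 0.675) with r² = 122.955625.
The farthest remaining point (-6, -2) is at distance² 107.155625 ≤ 122.955625.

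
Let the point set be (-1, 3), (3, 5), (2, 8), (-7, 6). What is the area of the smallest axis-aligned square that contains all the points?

100

The bounding box has width 10 and height 5.
An axis-aligned square enclosing the set must have side ≥ max(width, height).
So the minimum side is max(10, 5) = 10.
Area = 10² = 100.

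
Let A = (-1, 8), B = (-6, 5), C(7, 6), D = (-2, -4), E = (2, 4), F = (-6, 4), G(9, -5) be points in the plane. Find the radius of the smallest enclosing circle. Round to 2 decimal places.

A smallest enclosing disk is always determined by at most three of the input points on its boundary.
The farthest pair is B–G with squared distance 325. The circle on this segment as diameter has centre (1.5, 0) and r² = 325/4 = 81.25.
Check A: distance² to centre = 70.25 ≤ 81.25, so it lies inside.
All remaining points lie in this disk, and no smaller disk contains both endpoints, so this is the minimum enclosing circle.
r = √(81.25) ≈ 9.01.

9.01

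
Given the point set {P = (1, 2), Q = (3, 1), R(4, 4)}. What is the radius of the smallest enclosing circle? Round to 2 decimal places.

1.82

Side lengths²: PQ² = 5, PR² = 13, QR² = 10.
Since PR² = 13 < 10 + 5 = 15, the triangle is acute, so the smallest enclosing circle is the circumcircle.
Circumcentre = (37/14, 39/14), r² = 325/98.
r = √(325/98) ≈ 1.82.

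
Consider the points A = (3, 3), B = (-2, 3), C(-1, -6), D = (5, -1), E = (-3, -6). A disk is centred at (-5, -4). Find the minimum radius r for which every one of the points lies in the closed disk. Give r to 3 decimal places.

The required radius is the distance from (-5, -4) to the farthest point.
Squared distances: 113, 58, 20, 109, 8.
Maximum is 113, attained at A.
r = √113 ≈ 10.630.

10.630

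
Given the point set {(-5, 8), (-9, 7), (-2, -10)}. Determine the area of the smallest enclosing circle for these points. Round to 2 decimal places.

267.16

Call the three points A, B, C in the order given.
Side lengths²: AB² = 17, AC² = 333, BC² = 338.
Since BC² = 338 < 333 + 17 = 350, the triangle is acute, so the smallest enclosing circle is the circumcircle.
Circumcentre = (-4.82, -1.22), r² = 85.0408.
Area = π·r² = π·85.0408 ≈ 267.16.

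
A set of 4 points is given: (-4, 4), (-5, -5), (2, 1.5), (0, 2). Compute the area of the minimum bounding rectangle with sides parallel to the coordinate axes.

x ranges over [-5, 2], width 7.
y ranges over [-5, 4], height 9.
Area = 7 × 9 = 63.

63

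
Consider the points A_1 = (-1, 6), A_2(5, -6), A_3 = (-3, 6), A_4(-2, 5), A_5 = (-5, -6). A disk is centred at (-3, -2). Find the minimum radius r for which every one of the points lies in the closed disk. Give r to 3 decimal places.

The required radius is the distance from (-3, -2) to the farthest point.
Squared distances: 68, 80, 64, 50, 20.
Maximum is 80, attained at A_2.
r = √80 ≈ 8.944.

8.944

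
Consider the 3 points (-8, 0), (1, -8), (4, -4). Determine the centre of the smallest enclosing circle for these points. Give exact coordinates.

(-13/6, -2.5)

Call the three points A, B, C in the order given.
Side lengths²: AB² = 145, AC² = 160, BC² = 25.
Since AC² = 160 < 145 + 25 = 170, the triangle is acute, so the smallest enclosing circle is the circumcircle.
Circumcentre = (-13/6, -2.5), r² = 725/18.
Centre = (-13/6, -2.5).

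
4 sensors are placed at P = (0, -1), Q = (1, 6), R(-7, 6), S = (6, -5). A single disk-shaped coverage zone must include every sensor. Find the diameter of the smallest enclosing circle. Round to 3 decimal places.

17.029

The farthest pair is R–S with squared distance 290. The circle on this segment as diameter has centre (-0.5, 0.5) and r² = 290/4 = 72.5.
Check P: distance² to centre = 2.5 ≤ 72.5, so it lies inside.
All remaining points lie in this disk, and no smaller disk contains both endpoints, so this is the minimum enclosing circle.
Diameter = 2r = 2√(72.5) ≈ 17.029.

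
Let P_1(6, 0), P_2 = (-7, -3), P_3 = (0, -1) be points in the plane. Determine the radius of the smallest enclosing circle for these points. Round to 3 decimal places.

6.671

Side lengths²: P_1P_2² = 178, P_1P_3² = 37, P_2P_3² = 53.
Since P_1P_2² = 178 ≥ 53 + 37 = 90, the angle opposite P_1P_2 is not acute, so the smallest enclosing circle has P_1P_2 as diameter.
Centre = midpoint of P_1P_2 = (-0.5, -1.5), r² = 178/4 = 44.5.
r = √(44.5) ≈ 6.671.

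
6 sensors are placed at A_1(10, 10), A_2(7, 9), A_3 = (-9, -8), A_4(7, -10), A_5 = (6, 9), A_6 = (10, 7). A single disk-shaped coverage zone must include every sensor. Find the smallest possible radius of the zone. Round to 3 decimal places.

The farthest pair is A_1–A_3 with squared distance 685. The circle on this segment as diameter has centre (0.5, 1) and r² = 685/4 = 171.25.
Check A_2: distance² to centre = 106.25 ≤ 171.25, so it lies inside.
All remaining points lie in this disk, and no smaller disk contains both endpoints, so this is the minimum enclosing circle.
r = √(171.25) ≈ 13.086.

13.086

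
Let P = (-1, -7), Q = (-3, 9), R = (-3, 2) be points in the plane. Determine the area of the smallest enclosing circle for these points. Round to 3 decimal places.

Side lengths²: PQ² = 260, PR² = 85, QR² = 49.
Since PQ² = 260 ≥ 85 + 49 = 134, the angle opposite PQ is not acute, so the smallest enclosing circle has PQ as diameter.
Centre = midpoint of PQ = (-2, 1), r² = 260/4 = 65.
Area = π·r² = π·65 ≈ 204.204.

204.204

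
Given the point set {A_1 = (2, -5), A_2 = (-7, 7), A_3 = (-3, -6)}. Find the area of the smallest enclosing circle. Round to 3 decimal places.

176.715

Side lengths²: A_1A_2² = 225, A_1A_3² = 26, A_2A_3² = 185.
Since A_1A_2² = 225 ≥ 185 + 26 = 211, the angle opposite A_1A_2 is not acute, so the smallest enclosing circle has A_1A_2 as diameter.
Centre = midpoint of A_1A_2 = (-2.5, 1), r² = 225/4 = 56.25.
Area = π·r² = π·56.25 ≈ 176.715.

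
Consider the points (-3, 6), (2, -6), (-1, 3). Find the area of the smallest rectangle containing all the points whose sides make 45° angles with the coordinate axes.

59.5

In coordinates u = x + y, v = x − y the rectangle is axis-aligned; the map (x,y)→(u,v) scales areas by 2.
u-values: 3, -4, 2; range = 3 − (-4) = 7.
v-values: -9, 8, -4; range = 8 − (-9) = 17.
Area = (7 × 17) / 2 = 59.5.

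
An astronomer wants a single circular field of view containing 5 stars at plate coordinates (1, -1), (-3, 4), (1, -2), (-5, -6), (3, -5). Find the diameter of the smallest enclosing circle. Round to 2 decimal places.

11.40

The minimum enclosing circle is determined by three boundary points: (-3, 4), (-5, -6), (3, -5).
Their circumcentre is (-1.5, -1.5) with r² = 32.5.
The farthest remaining point (1, -1) is at distance² 6.5 ≤ 32.5.
Diameter = 2r = 2√(32.5) ≈ 11.40.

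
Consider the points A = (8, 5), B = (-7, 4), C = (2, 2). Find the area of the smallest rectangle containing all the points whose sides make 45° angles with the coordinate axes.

In coordinates u = x + y, v = x − y the rectangle is axis-aligned; the map (x,y)→(u,v) scales areas by 2.
u-values: 13, -3, 4; range = 13 − (-3) = 16.
v-values: 3, -11, 0; range = 3 − (-11) = 14.
Area = (16 × 14) / 2 = 112.

112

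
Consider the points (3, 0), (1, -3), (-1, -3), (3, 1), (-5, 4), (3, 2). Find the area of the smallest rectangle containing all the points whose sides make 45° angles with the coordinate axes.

58.5

In coordinates u = x + y, v = x − y the rectangle is axis-aligned; the map (x,y)→(u,v) scales areas by 2.
u-values: 3, -2, -4, 4, -1, 5; range = 5 − (-4) = 9.
v-values: 3, 4, 2, 2, -9, 1; range = 4 − (-9) = 13.
Area = (9 × 13) / 2 = 58.5.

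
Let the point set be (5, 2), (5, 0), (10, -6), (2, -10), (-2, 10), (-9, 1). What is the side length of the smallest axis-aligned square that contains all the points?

The bounding box has width 19 and height 20.
An axis-aligned square enclosing the set must have side ≥ max(width, height).
So the minimum side is max(19, 20) = 20.

20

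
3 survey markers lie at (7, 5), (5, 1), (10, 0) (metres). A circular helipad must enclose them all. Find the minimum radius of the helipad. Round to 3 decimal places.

Call the three points A, B, C in the order given.
Side lengths²: AB² = 20, AC² = 34, BC² = 26.
Since AC² = 34 < 26 + 20 = 46, the triangle is acute, so the smallest enclosing circle is the circumcircle.
Circumcentre = (86/11, 23/11), r² = 1105/121.
r = √(1105/121) ≈ 3.022.

3.022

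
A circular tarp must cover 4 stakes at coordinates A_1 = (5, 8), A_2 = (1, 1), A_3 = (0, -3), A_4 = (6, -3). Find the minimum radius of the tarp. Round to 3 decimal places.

6.066

A smallest enclosing disk is always determined by at most three of the input points on its boundary.
The minimum enclosing circle is determined by three boundary points: A_1, A_3, A_4.
Their circumcentre is (3, 25/11) with r² = 4453/121.
The farthest remaining point A_2 is at distance² 680/121 ≤ 4453/121.
r = √(4453/121) ≈ 6.066.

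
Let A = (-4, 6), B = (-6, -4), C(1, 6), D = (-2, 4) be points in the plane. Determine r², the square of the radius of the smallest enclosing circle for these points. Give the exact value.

37.25

A smallest enclosing disk is always determined by at most three of the input points on its boundary.
The farthest pair is B–C with squared distance 149. The circle on this segment as diameter has centre (-2.5, 1) and r² = 149/4 = 37.25.
Check A: distance² to centre = 27.25 ≤ 37.25, so it lies inside.
All remaining points lie in this disk, and no smaller disk contains both endpoints, so this is the minimum enclosing circle.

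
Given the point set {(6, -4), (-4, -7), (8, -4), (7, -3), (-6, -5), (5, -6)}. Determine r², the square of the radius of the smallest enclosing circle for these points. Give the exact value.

A smallest enclosing disk is always determined by at most three of the input points on its boundary.
The farthest pair is (8, -4)–(-6, -5) with squared distance 197. The circle on this segment as diameter has centre (1, -4.5) and r² = 197/4 = 49.25.
Check (6, -4): distance² to centre = 25.25 ≤ 49.25, so it lies inside.
All remaining points lie in this disk, and no smaller disk contains both endpoints, so this is the minimum enclosing circle.

49.25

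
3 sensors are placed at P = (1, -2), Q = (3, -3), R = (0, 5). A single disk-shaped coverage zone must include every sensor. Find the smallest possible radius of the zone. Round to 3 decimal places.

4.272

Side lengths²: PQ² = 5, PR² = 50, QR² = 73.
Since QR² = 73 ≥ 50 + 5 = 55, the angle opposite QR is not acute, so the smallest enclosing circle has QR as diameter.
Centre = midpoint of QR = (1.5, 1), r² = 73/4 = 18.25.
r = √(18.25) ≈ 4.272.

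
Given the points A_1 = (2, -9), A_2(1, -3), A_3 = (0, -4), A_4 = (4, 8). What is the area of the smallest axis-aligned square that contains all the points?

The bounding box has width 4 and height 17.
An axis-aligned square enclosing the set must have side ≥ max(width, height).
So the minimum side is max(4, 17) = 17.
Area = 17² = 289.

289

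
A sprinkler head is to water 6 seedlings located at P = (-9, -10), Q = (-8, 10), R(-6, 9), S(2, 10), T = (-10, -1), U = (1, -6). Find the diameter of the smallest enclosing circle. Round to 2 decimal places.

22.83

The minimum enclosing circle of a finite set is fixed by two of the points (as a diameter) or three (as a circumcircle).
The farthest pair is P–S with squared distance 521. The circle on this segment as diameter has centre (-3.5, 0) and r² = 521/4 = 130.25.
Check Q: distance² to centre = 120.25 ≤ 130.25, so it lies inside.
All remaining points lie in this disk, and no smaller disk contains both endpoints, so this is the minimum enclosing circle.
Diameter = 2r = 2√(130.25) ≈ 22.83.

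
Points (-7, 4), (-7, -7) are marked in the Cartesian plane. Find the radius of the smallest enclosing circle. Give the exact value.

5.5

The smallest circle enclosing two points has them as diameter endpoints.
Centre = midpoint = (-7, -1.5); r² = |(-7, 4)−(-7, -7)|²/4 = 121/4 = 30.25.
r = √(30.25) = 5.5.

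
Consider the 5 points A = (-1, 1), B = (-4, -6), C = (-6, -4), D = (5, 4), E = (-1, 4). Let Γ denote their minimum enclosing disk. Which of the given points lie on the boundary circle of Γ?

By Welzl's lemma the MEC is supported by two points (diametrically opposite) or three points (on a circumcircle).
The minimum enclosing circle is determined by three boundary points: B, C, D.
Their circumcentre is (-11/38, -11/38) with r² = 33485/722.
The farthest remaining point E is at distance² 13649/722 ≤ 33485/722.
The points at distance exactly r from the centre are B, C, D — 3 points.

B, C, D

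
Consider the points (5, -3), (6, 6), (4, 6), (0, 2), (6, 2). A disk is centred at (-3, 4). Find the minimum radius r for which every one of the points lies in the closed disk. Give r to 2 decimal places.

10.63

The required radius is the distance from (-3, 4) to the farthest point.
Squared distances: 113, 85, 53, 13, 85.
Maximum is 113, attained at (5, -3).
r = √113 ≈ 10.63.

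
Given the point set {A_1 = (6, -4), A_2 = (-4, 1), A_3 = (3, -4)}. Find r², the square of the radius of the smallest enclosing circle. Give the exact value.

31.25

Side lengths²: A_1A_2² = 125, A_1A_3² = 9, A_2A_3² = 74.
Since A_1A_2² = 125 ≥ 74 + 9 = 83, the angle opposite A_1A_2 is not acute, so the smallest enclosing circle has A_1A_2 as diameter.
Centre = midpoint of A_1A_2 = (1, -1.5), r² = 125/4 = 31.25.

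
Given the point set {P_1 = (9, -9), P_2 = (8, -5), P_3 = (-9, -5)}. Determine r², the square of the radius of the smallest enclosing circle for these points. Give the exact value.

85

Side lengths²: P_1P_2² = 17, P_1P_3² = 340, P_2P_3² = 289.
Since P_1P_3² = 340 ≥ 289 + 17 = 306, the angle opposite P_1P_3 is not acute, so the smallest enclosing circle has P_1P_3 as diameter.
Centre = midpoint of P_1P_3 = (0, -7), r² = 340/4 = 85.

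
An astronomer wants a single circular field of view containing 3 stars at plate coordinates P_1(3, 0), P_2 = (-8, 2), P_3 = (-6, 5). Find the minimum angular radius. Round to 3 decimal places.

Side lengths²: P_1P_2² = 125, P_1P_3² = 106, P_2P_3² = 13.
Since P_1P_2² = 125 ≥ 106 + 13 = 119, the angle opposite P_1P_2 is not acute, so the smallest enclosing circle has P_1P_2 as diameter.
Centre = midpoint of P_1P_2 = (-2.5, 1), r² = 125/4 = 31.25.
r = √(31.25) ≈ 5.590.

5.590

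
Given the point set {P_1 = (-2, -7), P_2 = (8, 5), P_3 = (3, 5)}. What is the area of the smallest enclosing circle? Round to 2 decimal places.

191.64

Side lengths²: P_1P_2² = 244, P_1P_3² = 169, P_2P_3² = 25.
Since P_1P_2² = 244 ≥ 169 + 25 = 194, the angle opposite P_1P_2 is not acute, so the smallest enclosing circle has P_1P_2 as diameter.
Centre = midpoint of P_1P_2 = (3, -1), r² = 244/4 = 61.
Area = π·r² = π·61 ≈ 191.64.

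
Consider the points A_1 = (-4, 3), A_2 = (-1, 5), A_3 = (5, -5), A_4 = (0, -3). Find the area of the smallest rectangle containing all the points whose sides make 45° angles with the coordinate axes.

59.5

In coordinates u = x + y, v = x − y the rectangle is axis-aligned; the map (x,y)→(u,v) scales areas by 2.
u-values: -1, 4, 0, -3; range = 4 − (-3) = 7.
v-values: -7, -6, 10, 3; range = 10 − (-7) = 17.
Area = (7 × 17) / 2 = 59.5.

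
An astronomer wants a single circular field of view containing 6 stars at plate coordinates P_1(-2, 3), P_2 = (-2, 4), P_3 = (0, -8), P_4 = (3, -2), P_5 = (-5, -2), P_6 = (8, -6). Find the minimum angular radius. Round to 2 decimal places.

7.17

The minimum enclosing circle of a finite set is fixed by two of the points (as a diameter) or three (as a circumcircle).
The minimum enclosing circle is determined by three boundary points: P_2, P_5, P_6.
Their circumcentre is (13/6, -11/6) with r² = 925/18.
The farthest remaining point P_3 is at distance² 769/18 ≤ 925/18.
r = √(925/18) ≈ 7.17.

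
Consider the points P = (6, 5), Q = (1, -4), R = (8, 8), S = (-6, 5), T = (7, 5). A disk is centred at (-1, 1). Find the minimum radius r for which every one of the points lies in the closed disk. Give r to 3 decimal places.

11.402

The required radius is the distance from (-1, 1) to the farthest point.
Squared distances: 65, 29, 130, 41, 80.
Maximum is 130, attained at R.
r = √130 ≈ 11.402.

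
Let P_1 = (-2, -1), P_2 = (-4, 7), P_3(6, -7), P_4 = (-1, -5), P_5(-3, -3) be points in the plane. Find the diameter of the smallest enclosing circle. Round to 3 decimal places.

The minimum enclosing circle of a finite set is fixed by two of the points (as a diameter) or three (as a circumcircle).
The farthest pair is P_2–P_3 with squared distance 296. The circle on this segment as diameter has centre (1, 0) and r² = 296/4 = 74.
Check P_1: distance² to centre = 10 ≤ 74, so it lies inside.
All remaining points lie in this disk, and no smaller disk contains both endpoints, so this is the minimum enclosing circle.
Diameter = 2r = 2√74 ≈ 17.205.

17.205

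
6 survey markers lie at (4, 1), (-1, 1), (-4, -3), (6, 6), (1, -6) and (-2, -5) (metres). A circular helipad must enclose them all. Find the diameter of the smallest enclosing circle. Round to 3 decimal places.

By Welzl's lemma the MEC is supported by two points (diametrically opposite) or three points (on a circumcircle).
The minimum enclosing circle is determined by three boundary points: (-4, -3), (6, 6), (-2, -5).
Their circumcentre is (65/38, 27/38) with r² = 33485/722.
The farthest remaining point (1, -6) is at distance² 32877/722 ≤ 33485/722.
Diameter = 2r = 2√(33485/722) ≈ 13.620.

13.620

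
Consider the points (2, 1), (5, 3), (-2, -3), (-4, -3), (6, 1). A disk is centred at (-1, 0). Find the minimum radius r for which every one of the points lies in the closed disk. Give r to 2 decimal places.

7.07

The required radius is the distance from (-1, 0) to the farthest point.
Squared distances: 10, 45, 10, 18, 50.
Maximum is 50, attained at (6, 1).
r = √50 ≈ 7.07.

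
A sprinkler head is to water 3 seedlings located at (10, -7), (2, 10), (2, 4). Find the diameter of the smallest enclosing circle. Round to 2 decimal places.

18.79

Call the three points A, B, C in the order given.
Side lengths²: AB² = 353, AC² = 185, BC² = 36.
Since AB² = 353 ≥ 185 + 36 = 221, the angle opposite AB is not acute, so the smallest enclosing circle has AB as diameter.
Centre = midpoint of AB = (6, 1.5), r² = 353/4 = 88.25.
Diameter = 2r = 2√(88.25) ≈ 18.79.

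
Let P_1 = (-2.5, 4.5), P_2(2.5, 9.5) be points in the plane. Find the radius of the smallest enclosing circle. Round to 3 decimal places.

The smallest circle enclosing two points has them as diameter endpoints.
Centre = midpoint = (0, 7); r² = |P_1P_2|²/4 = 50/4 = 12.5.
r = √(12.5) ≈ 3.536.

3.536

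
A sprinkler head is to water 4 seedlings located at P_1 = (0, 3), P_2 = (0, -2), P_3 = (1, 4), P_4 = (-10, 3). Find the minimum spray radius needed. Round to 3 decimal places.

The minimum enclosing circle is determined by three boundary points: P_2, P_3, P_4.
Their circumcentre is (-113/26, 47/26) with r² = 11285/338.
The farthest remaining point P_1 is at distance² 6865/338 ≤ 11285/338.
r = √(11285/338) ≈ 5.778.

5.778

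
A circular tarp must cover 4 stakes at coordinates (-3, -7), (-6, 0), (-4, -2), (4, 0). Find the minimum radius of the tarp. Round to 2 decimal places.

The minimum enclosing circle of a finite set is fixed by two of the points (as a diameter) or three (as a circumcircle).
The minimum enclosing circle is determined by three boundary points: (-3, -7), (-6, 0), (4, 0).
Their circumcentre is (-1, -2) with r² = 29.
The farthest remaining point (-4, -2) is at distance² 9 ≤ 29.
r = √29 ≈ 5.39.

5.39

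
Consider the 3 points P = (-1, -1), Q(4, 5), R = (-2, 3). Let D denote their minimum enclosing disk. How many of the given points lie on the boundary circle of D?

2

Side lengths²: PQ² = 61, PR² = 17, QR² = 40.
Since PQ² = 61 ≥ 40 + 17 = 57, the angle opposite PQ is not acute, so the smallest enclosing circle has PQ as diameter.
Centre = midpoint of PQ = (1.5, 2), r² = 61/4 = 15.25.
The points at distance exactly r from the centre are P, Q — 2 points.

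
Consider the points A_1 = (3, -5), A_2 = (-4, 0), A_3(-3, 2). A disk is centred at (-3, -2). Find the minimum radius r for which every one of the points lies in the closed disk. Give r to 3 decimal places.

The required radius is the distance from (-3, -2) to the farthest point.
Squared distances: 45, 5, 16.
Maximum is 45, attained at A_1.
r = √45 ≈ 6.708.

6.708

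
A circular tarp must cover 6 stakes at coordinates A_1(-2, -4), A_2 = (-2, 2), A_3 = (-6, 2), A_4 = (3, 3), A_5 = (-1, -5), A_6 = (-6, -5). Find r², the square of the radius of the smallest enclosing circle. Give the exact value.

A smallest enclosing disk is always determined by at most three of the input points on its boundary.
The farthest pair is A_4–A_6 with squared distance 145. The circle on this segment as diameter has centre (-1.5, -1) and r² = 145/4 = 36.25.
Check A_1: distance² to centre = 9.25 ≤ 36.25, so it lies inside.
All remaining points lie in this disk, and no smaller disk contains both endpoints, so this is the minimum enclosing circle.

36.25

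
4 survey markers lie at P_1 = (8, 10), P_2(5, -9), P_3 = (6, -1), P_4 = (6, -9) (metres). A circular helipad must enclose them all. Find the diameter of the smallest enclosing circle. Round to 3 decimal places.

19.235

By Welzl's lemma the MEC is supported by two points (diametrically opposite) or three points (on a circumcircle).
The farthest pair is P_1–P_2 with squared distance 370. The circle on this segment as diameter has centre (6.5, 0.5) and r² = 370/4 = 92.5.
Check P_3: distance² to centre = 2.5 ≤ 92.5, so it lies inside.
All remaining points lie in this disk, and no smaller disk contains both endpoints, so this is the minimum enclosing circle.
Diameter = 2r = 2√(92.5) ≈ 19.235.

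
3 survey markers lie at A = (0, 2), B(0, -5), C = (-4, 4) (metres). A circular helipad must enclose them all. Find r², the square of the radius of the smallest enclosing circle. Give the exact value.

Side lengths²: AB² = 49, AC² = 20, BC² = 97.
Since BC² = 97 ≥ 49 + 20 = 69, the angle opposite BC is not acute, so the smallest enclosing circle has BC as diameter.
Centre = midpoint of BC = (-2, -0.5), r² = 97/4 = 24.25.

24.25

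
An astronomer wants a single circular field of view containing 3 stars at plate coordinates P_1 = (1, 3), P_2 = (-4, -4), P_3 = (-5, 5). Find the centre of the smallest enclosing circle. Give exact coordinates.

Side lengths²: P_1P_2² = 74, P_1P_3² = 40, P_2P_3² = 82.
Since P_2P_3² = 82 < 74 + 40 = 114, the triangle is acute, so the smallest enclosing circle is the circumcircle.
Circumcentre = (-81/26, 17/26), r² = 7585/338.
Centre = (-81/26, 17/26).

(-81/26, 17/26)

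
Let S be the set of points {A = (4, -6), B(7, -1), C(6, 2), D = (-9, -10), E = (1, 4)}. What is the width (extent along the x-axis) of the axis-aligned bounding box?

16

max x = 7, min x = -9, so width = 16.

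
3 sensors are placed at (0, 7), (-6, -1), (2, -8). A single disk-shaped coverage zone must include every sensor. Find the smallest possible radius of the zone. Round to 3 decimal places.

Call the three points A, B, C in the order given.
Side lengths²: AB² = 100, AC² = 229, BC² = 113.
Since AC² = 229 ≥ 113 + 100 = 213, the angle opposite AC is not acute, so the smallest enclosing circle has AC as diameter.
Centre = midpoint of AC = (1, -0.5), r² = 229/4 = 57.25.
r = √(57.25) ≈ 7.566.

7.566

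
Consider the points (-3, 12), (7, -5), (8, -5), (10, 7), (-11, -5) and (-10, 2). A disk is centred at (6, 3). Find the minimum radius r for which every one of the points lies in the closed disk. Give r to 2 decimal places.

The required radius is the distance from (6, 3) to the farthest point.
Squared distances: 162, 65, 68, 32, 353, 257.
Maximum is 353, attained at (-11, -5).
r = √353 ≈ 18.79.

18.79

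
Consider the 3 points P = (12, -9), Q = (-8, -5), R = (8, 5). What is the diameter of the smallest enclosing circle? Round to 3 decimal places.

21.224

Side lengths²: PQ² = 416, PR² = 212, QR² = 356.
Since PQ² = 416 < 356 + 212 = 568, the triangle is acute, so the smallest enclosing circle is the circumcircle.
Circumcentre = (85/33, -136/33), r² = 122642/1089.
Diameter = 2r = 2√(122642/1089) ≈ 21.224.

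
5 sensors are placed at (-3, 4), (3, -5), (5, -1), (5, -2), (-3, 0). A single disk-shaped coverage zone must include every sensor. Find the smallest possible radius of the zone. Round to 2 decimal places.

5.41

A smallest enclosing disk is always determined by at most three of the input points on its boundary.
The farthest pair is (-3, 4)–(3, -5) with squared distance 117. The circle on this segment as diameter has centre (0, -0.5) and r² = 117/4 = 29.25.
Check (5, -1): distance² to centre = 25.25 ≤ 29.25, so it lies inside.
All remaining points lie in this disk, and no smaller disk contains both endpoints, so this is the minimum enclosing circle.
r = √(29.25) ≈ 5.41.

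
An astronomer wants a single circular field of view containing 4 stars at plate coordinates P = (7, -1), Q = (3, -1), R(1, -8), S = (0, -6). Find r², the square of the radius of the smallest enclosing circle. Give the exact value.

By Welzl's lemma the MEC is supported by two points (diametrically opposite) or three points (on a circumcircle).
The farthest pair is P–R with squared distance 85. The circle on this segment as diameter has centre (4, -4.5) and r² = 85/4 = 21.25.
Check Q: distance² to centre = 13.25 ≤ 21.25, so it lies inside.
All remaining points lie in this disk, and no smaller disk contains both endpoints, so this is the minimum enclosing circle.

21.25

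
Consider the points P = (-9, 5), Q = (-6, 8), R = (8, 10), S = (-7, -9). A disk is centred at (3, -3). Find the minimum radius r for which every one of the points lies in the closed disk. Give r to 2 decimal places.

The required radius is the distance from (3, -3) to the farthest point.
Squared distances: 208, 202, 194, 136.
Maximum is 208, attained at P.
r = √208 ≈ 14.42.

14.42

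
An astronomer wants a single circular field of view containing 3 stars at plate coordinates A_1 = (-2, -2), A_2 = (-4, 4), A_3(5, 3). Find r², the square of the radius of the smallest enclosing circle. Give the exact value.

Side lengths²: A_1A_2² = 40, A_1A_3² = 74, A_2A_3² = 82.
Since A_2A_3² = 82 < 74 + 40 = 114, the triangle is acute, so the smallest enclosing circle is the circumcircle.
Circumcentre = (9/26, 55/26), r² = 7585/338.

7585/338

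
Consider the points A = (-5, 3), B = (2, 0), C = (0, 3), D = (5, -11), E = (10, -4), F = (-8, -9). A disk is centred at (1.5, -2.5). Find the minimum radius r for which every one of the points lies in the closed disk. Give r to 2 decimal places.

The required radius is the distance from (1.5, -2.5) to the farthest point.
Squared distances: 72.5, 6.5, 32.5, 84.5, 74.5, 132.5.
Maximum is 132.5, attained at F.
r = √(132.5) ≈ 11.51.

11.51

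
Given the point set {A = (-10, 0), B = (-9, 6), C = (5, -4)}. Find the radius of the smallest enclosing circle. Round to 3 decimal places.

8.602

Side lengths²: AB² = 37, AC² = 241, BC² = 296.
Since BC² = 296 ≥ 241 + 37 = 278, the angle opposite BC is not acute, so the smallest enclosing circle has BC as diameter.
Centre = midpoint of BC = (-2, 1), r² = 296/4 = 74.
r = √74 ≈ 8.602.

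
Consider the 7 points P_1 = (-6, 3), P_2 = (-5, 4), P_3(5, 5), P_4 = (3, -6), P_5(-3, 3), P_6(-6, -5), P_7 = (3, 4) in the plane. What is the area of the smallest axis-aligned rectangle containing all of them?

x ranges over [-6, 5], width 11.
y ranges over [-6, 5], height 11.
Area = 11 × 11 = 121.

121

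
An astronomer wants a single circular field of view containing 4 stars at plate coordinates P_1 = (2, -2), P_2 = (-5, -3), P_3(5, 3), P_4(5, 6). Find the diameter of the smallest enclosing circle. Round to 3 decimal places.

13.454

The minimum enclosing circle of a finite set is fixed by two of the points (as a diameter) or three (as a circumcircle).
The farthest pair is P_2–P_4 with squared distance 181. The circle on this segment as diameter has centre (0, 1.5) and r² = 181/4 = 45.25.
Check P_1: distance² to centre = 16.25 ≤ 45.25, so it lies inside.
All remaining points lie in this disk, and no smaller disk contains both endpoints, so this is the minimum enclosing circle.
Diameter = 2r = 2√(45.25) ≈ 13.454.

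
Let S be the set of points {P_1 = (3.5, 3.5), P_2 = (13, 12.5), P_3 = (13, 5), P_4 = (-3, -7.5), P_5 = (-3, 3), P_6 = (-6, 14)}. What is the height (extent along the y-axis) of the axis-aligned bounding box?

21.5

max y = 14, min y = -7.5, so height = 21.5.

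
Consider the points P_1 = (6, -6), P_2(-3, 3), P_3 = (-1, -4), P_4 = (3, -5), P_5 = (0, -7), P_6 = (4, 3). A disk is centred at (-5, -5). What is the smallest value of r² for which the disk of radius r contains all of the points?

145

The required radius is the distance from (-5, -5) to the farthest point.
Squared distances: 122, 68, 17, 64, 29, 145.
Maximum is 145, attained at P_6.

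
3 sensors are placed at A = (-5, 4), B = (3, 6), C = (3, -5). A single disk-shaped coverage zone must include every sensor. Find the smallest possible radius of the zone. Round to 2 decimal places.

Side lengths²: AB² = 68, AC² = 145, BC² = 121.
Since AC² = 145 < 121 + 68 = 189, the triangle is acute, so the smallest enclosing circle is the circumcircle.
Circumcentre = (0.125, 0.5), r² = 38.515625.
r = √(38.515625) ≈ 6.21.

6.21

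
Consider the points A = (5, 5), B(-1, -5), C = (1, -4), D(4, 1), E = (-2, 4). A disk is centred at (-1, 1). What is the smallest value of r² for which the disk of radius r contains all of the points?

52

The required radius is the distance from (-1, 1) to the farthest point.
Squared distances: 52, 36, 29, 25, 10.
Maximum is 52, attained at A.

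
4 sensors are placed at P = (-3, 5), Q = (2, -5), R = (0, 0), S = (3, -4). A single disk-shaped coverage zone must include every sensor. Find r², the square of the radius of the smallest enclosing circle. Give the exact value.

31.25

The minimum enclosing circle of a finite set is fixed by two of the points (as a diameter) or three (as a circumcircle).
The farthest pair is P–Q with squared distance 125. The circle on this segment as diameter has centre (-0.5, 0) and r² = 125/4 = 31.25.
Check R: distance² to centre = 0.25 ≤ 31.25, so it lies inside.
All remaining points lie in this disk, and no smaller disk contains both endpoints, so this is the minimum enclosing circle.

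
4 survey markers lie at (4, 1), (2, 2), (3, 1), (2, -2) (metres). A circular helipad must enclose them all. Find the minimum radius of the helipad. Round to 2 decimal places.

The minimum enclosing circle of a finite set is fixed by two of the points (as a diameter) or three (as a circumcircle).
The minimum enclosing circle is determined by three boundary points: (4, 1), (2, 2), (2, -2).
Their circumcentre is (2.25, 0) with r² = 4.0625.
The farthest remaining point (3, 1) is at distance² 1.5625 ≤ 4.0625.
r = √(4.0625) ≈ 2.02.

2.02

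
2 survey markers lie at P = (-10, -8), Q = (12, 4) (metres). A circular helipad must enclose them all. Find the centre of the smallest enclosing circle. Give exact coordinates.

The smallest circle enclosing two points has them as diameter endpoints.
Centre = midpoint = (1, -2); r² = |PQ|²/4 = 628/4 = 157.
Centre = (1, -2).

(1, -2)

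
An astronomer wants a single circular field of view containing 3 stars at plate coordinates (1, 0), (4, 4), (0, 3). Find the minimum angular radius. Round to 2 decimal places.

2.51

Call the three points A, B, C in the order given.
Side lengths²: AB² = 25, AC² = 10, BC² = 17.
Since AB² = 25 < 17 + 10 = 27, the triangle is acute, so the smallest enclosing circle is the circumcircle.
Circumcentre = (61/26, 55/26), r² = 2125/338.
r = √(2125/338) ≈ 2.51.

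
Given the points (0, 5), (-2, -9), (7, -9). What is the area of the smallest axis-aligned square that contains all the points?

196

The bounding box has width 9 and height 14.
An axis-aligned square enclosing the set must have side ≥ max(width, height).
So the minimum side is max(9, 14) = 14.
Area = 14² = 196.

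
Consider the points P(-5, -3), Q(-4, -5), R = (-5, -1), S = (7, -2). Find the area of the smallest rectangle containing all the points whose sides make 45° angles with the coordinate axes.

In coordinates u = x + y, v = x − y the rectangle is axis-aligned; the map (x,y)→(u,v) scales areas by 2.
u-values: -8, -9, -6, 5; range = 5 − (-9) = 14.
v-values: -2, 1, -4, 9; range = 9 − (-4) = 13.
Area = (14 × 13) / 2 = 91.

91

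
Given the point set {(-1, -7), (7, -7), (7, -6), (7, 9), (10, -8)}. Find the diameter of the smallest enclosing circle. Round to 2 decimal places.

18.54

The minimum enclosing circle is determined by three boundary points: (-1, -7), (7, 9), (10, -8).
Their circumcentre is (119/23, -2/23) with r² = 45445/529.
The farthest remaining point (7, -7) is at distance² 27045/529 ≤ 45445/529.
Diameter = 2r = 2√(45445/529) ≈ 18.54.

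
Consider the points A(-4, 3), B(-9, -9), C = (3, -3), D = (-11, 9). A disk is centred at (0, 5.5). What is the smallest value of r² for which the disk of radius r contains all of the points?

291.25

The required radius is the distance from (0, 5.5) to the farthest point.
Squared distances: 22.25, 291.25, 81.25, 133.25.
Maximum is 291.25, attained at B.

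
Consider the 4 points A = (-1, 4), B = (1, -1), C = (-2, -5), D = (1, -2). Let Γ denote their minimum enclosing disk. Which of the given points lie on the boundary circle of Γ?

A, C

A smallest enclosing disk is always determined by at most three of the input points on its boundary.
The farthest pair is A–C with squared distance 82. The circle on this segment as diameter has centre (-1.5, -0.5) and r² = 82/4 = 20.5.
Check B: distance² to centre = 6.5 ≤ 20.5, so it lies inside.
All remaining points lie in this disk, and no smaller disk contains both endpoints, so this is the minimum enclosing circle.
The points at distance exactly r from the centre are A, C — 2 points.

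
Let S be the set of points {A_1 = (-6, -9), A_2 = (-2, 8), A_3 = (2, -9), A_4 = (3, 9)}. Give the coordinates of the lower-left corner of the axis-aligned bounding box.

(-6, -9)

x-range [-6, 3], y-range [-9, 9].
The lower-left corner is (-6, -9).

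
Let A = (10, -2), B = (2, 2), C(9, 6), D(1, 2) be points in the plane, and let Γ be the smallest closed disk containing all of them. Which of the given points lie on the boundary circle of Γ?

By Welzl's lemma the MEC is supported by two points (diametrically opposite) or three points (on a circumcircle).
The minimum enclosing circle is determined by three boundary points: A, C, D.
Their circumcentre is (211/34, 27/17) with r² = 31525/1156.
The farthest remaining point B is at distance² 20645/1156 ≤ 31525/1156.
The points at distance exactly r from the centre are A, C, D — 3 points.

A, C, D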